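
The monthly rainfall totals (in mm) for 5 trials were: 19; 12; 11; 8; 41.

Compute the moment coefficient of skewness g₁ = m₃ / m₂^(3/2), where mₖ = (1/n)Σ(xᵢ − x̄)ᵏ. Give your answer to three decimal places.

1.191

x̄ = (19 + 12 + 11 + 8 + 41) / 5 = 18.2000
deviations (xᵢ − x̄): 0.8000, -6.2000, -7.2000, -10.2000, 22.8000
Σ(xᵢ − x̄)² = 714.8000 ⇒ m₂ = 714.8000/5 = 142.96000
Σ(xᵢ − x̄)³ = 10180.0800 ⇒ m₃ = 10180.0800/5 = 2036.01600
m₂^(3/2) = 142.96000^(1.5) = 1709.31384
g₁ = m₃ / m₂^(3/2) = 2036.01600 / 1709.31384 ≈ 1.191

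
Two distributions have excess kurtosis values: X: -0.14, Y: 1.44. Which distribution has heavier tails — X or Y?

Y

Higher excess kurtosis ⇒ heavier tails relative to the normal distribution.
-0.14 vs 1.44: the larger is 1.44, so Y has heavier tails. (Y is leptokurtic — heavier-than-normal tails; the other is platykurtic.)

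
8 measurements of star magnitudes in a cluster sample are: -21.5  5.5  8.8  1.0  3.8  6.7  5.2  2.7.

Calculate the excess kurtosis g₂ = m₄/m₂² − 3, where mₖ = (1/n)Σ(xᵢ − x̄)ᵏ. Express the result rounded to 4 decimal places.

x̄ = 1.5250
Σ(xᵢ − x̄)² = 645.9950 ⇒ m₂ = 80.74938
Σ(xᵢ − x̄)⁴ = 285038.8397 ⇒ m₄ = 35629.85496
m₂² = 6520.46156
g₂ = m₄/m₂² − 3 = 5.46431 − 3 ≈ 2.4643

2.4643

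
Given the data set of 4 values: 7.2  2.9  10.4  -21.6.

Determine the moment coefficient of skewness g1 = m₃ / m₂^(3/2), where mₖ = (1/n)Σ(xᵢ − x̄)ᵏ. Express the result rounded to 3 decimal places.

x̄ = (7.2 + 2.9 + 10.4 - 21.6) / 4 = -0.2750
deviations (xᵢ − x̄): 7.4750, 3.1750, 10.6750, -21.3250
Σ(xᵢ − x̄)² = 634.6675 ⇒ m₂ = 634.6675/4 = 158.66688
Σ(xᵢ − x̄)³ = -8031.5111 ⇒ m₃ = -8031.5111/4 = -2007.87778
m₂^(3/2) = 158.66688^(1.5) = 1998.61620
g1 = m₃ / m₂^(3/2) = -2007.87778 / 1998.61620 ≈ -1.005

-1.005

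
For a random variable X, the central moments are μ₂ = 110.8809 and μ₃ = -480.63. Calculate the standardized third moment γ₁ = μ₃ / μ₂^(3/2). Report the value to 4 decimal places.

σ = √μ₂ = √110.8809 = 10.53000
σ³ = μ₂^(3/2) = 1167.57588
γ₁ = μ₃/σ³ = -480.63 / 1167.57588 ≈ -0.4116

-0.4116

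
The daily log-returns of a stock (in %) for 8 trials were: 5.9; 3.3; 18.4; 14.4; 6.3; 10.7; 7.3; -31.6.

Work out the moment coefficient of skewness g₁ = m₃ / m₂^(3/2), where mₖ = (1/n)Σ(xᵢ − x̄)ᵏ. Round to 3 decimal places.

-1.791

x̄ = (5.9 + 3.3 + 18.4 + 14.4 + 6.3 + 10.7 + 7.3 - 31.6) / 8 = 4.3375
deviations (xᵢ − x̄): 1.5625, -1.0375, 14.0625, 10.0625, 1.9625, 6.3625, 2.9625, -35.9375
Σ(xᵢ − x̄)² = 1647.1388 ⇒ m₂ = 1647.1388/8 = 205.89234
Σ(xᵢ − x̄)³ = -42319.8205 ⇒ m₃ = -42319.8205/8 = -5289.97757
m₂^(3/2) = 205.89234^(1.5) = 2954.33879
g₁ = m₃ / m₂^(3/2) = -5289.97757 / 2954.33879 ≈ -1.791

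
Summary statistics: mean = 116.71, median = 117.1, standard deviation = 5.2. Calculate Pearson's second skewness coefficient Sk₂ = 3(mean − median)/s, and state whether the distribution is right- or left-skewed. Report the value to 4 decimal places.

Sk₂ = 3(116.71 − 117.1) / 5.2 = 3 × -0.3900 / 5.2
    = -1.1700 / 5.2 ≈ -0.2250
Sk₂ < 0 ⇒ mean < median ⇒ left-skewed (negative skew).

-0.2250, left-skewed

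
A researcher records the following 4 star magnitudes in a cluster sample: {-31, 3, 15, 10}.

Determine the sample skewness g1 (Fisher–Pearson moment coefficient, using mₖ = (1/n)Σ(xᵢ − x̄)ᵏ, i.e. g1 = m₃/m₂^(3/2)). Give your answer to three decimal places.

-0.967

x̄ = (-31 + 3 + 15 + 10) / 4 = -0.7500
deviations (xᵢ − x̄): -30.2500, 3.7500, 15.7500, 10.7500
Σ(xᵢ − x̄)² = 1292.7500 ⇒ m₂ = 1292.7500/4 = 323.18750
Σ(xᵢ − x̄)³ = -22478.6250 ⇒ m₃ = -22478.6250/4 = -5619.65625
m₂^(3/2) = 323.18750^(1.5) = 5810.07626
g1 = m₃ / m₂^(3/2) = -5619.65625 / 5810.07626 ≈ -0.967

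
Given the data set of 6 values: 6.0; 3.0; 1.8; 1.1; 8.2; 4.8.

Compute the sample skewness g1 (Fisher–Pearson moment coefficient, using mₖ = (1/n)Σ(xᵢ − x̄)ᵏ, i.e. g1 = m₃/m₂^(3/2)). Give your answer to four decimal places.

0.3365

x̄ = (6.0 + 3.0 + 1.8 + 1.1 + 8.2 + 4.8) / 6 = 4.1500
deviations (xᵢ − x̄): 1.8500, -1.1500, -2.3500, -3.0500, 4.0500, 0.6500
Σ(xᵢ − x̄)² = 36.3950 ⇒ m₂ = 36.3950/6 = 6.06583
Σ(xᵢ − x̄)³ = 30.1650 ⇒ m₃ = 30.1650/6 = 5.02750
m₂^(3/2) = 6.06583^(1.5) = 14.93949
g1 = m₃ / m₂^(3/2) = 5.02750 / 14.93949 ≈ 0.3365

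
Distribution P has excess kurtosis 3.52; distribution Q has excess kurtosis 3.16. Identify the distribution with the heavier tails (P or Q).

Higher excess kurtosis ⇒ heavier tails relative to the normal distribution.
3.52 vs 3.16: the larger is 3.52, so P has heavier tails.

P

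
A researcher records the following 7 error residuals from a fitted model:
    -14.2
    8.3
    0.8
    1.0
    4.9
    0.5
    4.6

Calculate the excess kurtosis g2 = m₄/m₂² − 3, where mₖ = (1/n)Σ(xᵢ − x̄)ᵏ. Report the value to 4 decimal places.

x̄ = 0.8429
Σ(xᵢ − x̄)² = 312.6171 ⇒ m₂ = 44.65959
Σ(xᵢ − x̄)⁴ = 54768.6387 ⇒ m₄ = 7824.09125
m₂² = 1994.47914
g2 = m₄/m₂² − 3 = 3.92287 − 3 ≈ 0.9229

0.9229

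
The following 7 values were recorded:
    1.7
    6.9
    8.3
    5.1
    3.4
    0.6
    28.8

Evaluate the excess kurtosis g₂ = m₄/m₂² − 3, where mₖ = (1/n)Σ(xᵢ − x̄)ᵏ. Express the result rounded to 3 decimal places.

x̄ = 7.8286
Σ(xᵢ − x̄)² = 557.7543 ⇒ m₂ = 79.67918
Σ(xᵢ − x̄)⁴ = 198006.6253 ⇒ m₄ = 28286.66076
m₂² = 6348.77231
g₂ = m₄/m₂² − 3 = 4.45545 − 3 ≈ 1.455

1.455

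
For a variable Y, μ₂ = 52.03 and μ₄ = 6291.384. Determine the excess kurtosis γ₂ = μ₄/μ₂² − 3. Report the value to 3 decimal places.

μ₂² = 52.03² = 2707.12090
μ₄/μ₂² = 6291.384 / 2707.12090 = 2.32401
γ₂ = 2.32401 − 3 ≈ -0.676

-0.676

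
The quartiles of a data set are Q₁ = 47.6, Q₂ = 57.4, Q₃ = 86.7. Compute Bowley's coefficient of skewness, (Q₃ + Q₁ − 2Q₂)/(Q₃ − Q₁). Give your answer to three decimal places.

numerator: Q₃ + Q₁ − 2Q₂ = 86.7 + 47.6 − 2×57.4 = 19.5000
denominator: Q₃ − Q₁ = 86.7 − 47.6 = 39.1000
Bowley skewness = 19.5000 / 39.1000 ≈ 0.499

0.499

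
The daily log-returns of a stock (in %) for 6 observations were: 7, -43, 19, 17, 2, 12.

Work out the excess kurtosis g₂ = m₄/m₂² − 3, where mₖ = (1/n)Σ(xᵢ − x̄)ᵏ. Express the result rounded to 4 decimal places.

x̄ = 2.3333
Σ(xᵢ − x̄)² = 2663.3333 ⇒ m₂ = 443.88889
Σ(xᵢ − x̄)⁴ = 4356121.1111 ⇒ m₄ = 726020.18519
m₂² = 197037.34568
g₂ = m₄/m₂² − 3 = 3.68468 − 3 ≈ 0.6847

0.6847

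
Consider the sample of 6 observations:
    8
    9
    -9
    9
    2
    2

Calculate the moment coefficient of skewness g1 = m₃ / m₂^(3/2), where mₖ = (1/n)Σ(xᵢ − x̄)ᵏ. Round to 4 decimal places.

-1.0025

x̄ = (8 + 9 - 9 + 9 + 2 + 2) / 6 = 3.5000
deviations (xᵢ − x̄): 4.5000, 5.5000, -12.5000, 5.5000, -1.5000, -1.5000
Σ(xᵢ − x̄)² = 241.5000 ⇒ m₂ = 241.5000/6 = 40.25000
Σ(xᵢ − x̄)³ = -1536.0000 ⇒ m₃ = -1536.0000/6 = -256.00000
m₂^(3/2) = 40.25000^(1.5) = 255.35762
g1 = m₃ / m₂^(3/2) = -256.00000 / 255.35762 ≈ -1.0025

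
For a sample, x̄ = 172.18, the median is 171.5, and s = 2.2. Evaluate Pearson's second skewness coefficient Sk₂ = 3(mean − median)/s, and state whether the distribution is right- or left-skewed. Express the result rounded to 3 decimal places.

0.927, right-skewed

Sk₂ = 3(172.18 − 171.5) / 2.2 = 3 × 0.6800 / 2.2
    = 2.0400 / 2.2 ≈ 0.927
Sk₂ > 0 ⇒ mean > median ⇒ right-skewed (positive skew).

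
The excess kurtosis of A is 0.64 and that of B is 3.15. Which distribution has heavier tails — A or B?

B

Higher excess kurtosis ⇒ heavier tails relative to the normal distribution.
0.64 vs 3.15: the larger is 3.15, so B has heavier tails.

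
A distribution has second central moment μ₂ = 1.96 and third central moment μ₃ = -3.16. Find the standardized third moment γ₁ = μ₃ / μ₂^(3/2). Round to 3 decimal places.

-1.152

σ = √μ₂ = √1.96 = 1.40000
σ³ = μ₂^(3/2) = 2.74400
γ₁ = μ₃/σ³ = -3.16 / 2.74400 ≈ -1.152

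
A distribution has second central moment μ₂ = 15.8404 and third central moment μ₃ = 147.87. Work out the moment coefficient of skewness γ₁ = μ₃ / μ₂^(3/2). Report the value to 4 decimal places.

2.3455

σ = √μ₂ = √15.8404 = 3.98000
σ³ = μ₂^(3/2) = 63.04479
γ₁ = μ₃/σ³ = 147.87 / 63.04479 ≈ 2.3455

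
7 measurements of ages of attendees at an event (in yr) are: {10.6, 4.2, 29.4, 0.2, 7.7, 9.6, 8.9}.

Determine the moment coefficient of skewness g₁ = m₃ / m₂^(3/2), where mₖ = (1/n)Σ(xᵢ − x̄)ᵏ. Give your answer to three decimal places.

x̄ = (10.6 + 4.2 + 29.4 + 0.2 + 7.7 + 9.6 + 8.9) / 7 = 10.0857
deviations (xᵢ − x̄): 0.5143, -5.8857, 19.3143, -9.8857, -2.3857, -0.4857, -1.1857
Σ(xᵢ − x̄)² = 513.0086 ⇒ m₂ = 513.0086/7 = 73.28694
Σ(xᵢ − x̄)³ = 6019.8131 ⇒ m₃ = 6019.8131/7 = 859.97330
m₂^(3/2) = 73.28694^(1.5) = 627.39329
g₁ = m₃ / m₂^(3/2) = 859.97330 / 627.39329 ≈ 1.371

1.371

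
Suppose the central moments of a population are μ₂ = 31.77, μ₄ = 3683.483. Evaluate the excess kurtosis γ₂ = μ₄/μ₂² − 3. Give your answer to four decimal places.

μ₂² = 31.77² = 1009.33290
μ₄/μ₂² = 3683.483 / 1009.33290 = 3.64942
γ₂ = 3.64942 − 3 ≈ 0.6494

0.6494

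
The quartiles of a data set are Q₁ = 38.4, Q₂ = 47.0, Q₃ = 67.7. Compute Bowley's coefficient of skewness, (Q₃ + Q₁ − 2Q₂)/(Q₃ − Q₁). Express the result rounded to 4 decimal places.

0.4130

numerator: Q₃ + Q₁ − 2Q₂ = 67.7 + 38.4 − 2×47.0 = 12.1000
denominator: Q₃ − Q₁ = 67.7 − 38.4 = 29.3000
Bowley skewness = 12.1000 / 29.3000 ≈ 0.4130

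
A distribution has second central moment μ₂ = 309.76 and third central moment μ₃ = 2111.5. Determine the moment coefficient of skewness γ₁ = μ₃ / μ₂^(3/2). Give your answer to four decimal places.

σ = √μ₂ = √309.76 = 17.60000
σ³ = μ₂^(3/2) = 5451.77600
γ₁ = μ₃/σ³ = 2111.5 / 5451.77600 ≈ 0.3873

0.3873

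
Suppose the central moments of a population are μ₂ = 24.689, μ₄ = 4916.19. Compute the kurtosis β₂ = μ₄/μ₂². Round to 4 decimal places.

8.0653

μ₂² = 24.689² = 609.54672
μ₄/μ₂² = 4916.19 / 609.54672 = 8.06532
β₂ ≈ 8.0653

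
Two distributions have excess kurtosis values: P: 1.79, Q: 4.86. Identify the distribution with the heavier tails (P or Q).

Higher excess kurtosis ⇒ heavier tails relative to the normal distribution.
1.79 vs 4.86: the larger is 4.86, so Q has heavier tails.

Q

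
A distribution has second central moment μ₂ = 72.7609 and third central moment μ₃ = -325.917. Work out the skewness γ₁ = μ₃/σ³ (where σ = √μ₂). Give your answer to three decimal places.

-0.525

σ = √μ₂ = √72.7609 = 8.53000
σ³ = μ₂^(3/2) = 620.65048
γ₁ = μ₃/σ³ = -325.917 / 620.65048 ≈ -0.525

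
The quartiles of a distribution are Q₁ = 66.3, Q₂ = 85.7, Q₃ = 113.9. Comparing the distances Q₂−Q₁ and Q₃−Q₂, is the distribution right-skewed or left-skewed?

right-skewed

Q₂ − Q₁ = 19.4;  Q₃ − Q₂ = 28.2
Q₃ − Q₂ > Q₂ − Q₁ ⇒ the upper half is more spread out ⇒ right-skewed.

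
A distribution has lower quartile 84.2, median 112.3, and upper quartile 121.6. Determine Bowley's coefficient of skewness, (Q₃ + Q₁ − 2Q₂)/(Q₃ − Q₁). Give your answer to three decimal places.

numerator: Q₃ + Q₁ − 2Q₂ = 121.6 + 84.2 − 2×112.3 = -18.8000
denominator: Q₃ − Q₁ = 121.6 − 84.2 = 37.4000
Bowley skewness = -18.8000 / 37.4000 ≈ -0.503

-0.503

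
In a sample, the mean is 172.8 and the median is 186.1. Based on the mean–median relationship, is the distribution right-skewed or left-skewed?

mean − median = 172.8 − 186.1 = -13.3
mean < median ⇒ the longer tail is on the left ⇒ left-skewed (negatively skewed).

left-skewed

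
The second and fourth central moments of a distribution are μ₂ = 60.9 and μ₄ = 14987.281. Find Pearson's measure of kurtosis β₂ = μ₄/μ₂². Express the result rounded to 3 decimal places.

μ₂² = 60.9² = 3708.81000
μ₄/μ₂² = 14987.281 / 3708.81000 = 4.04099
β₂ ≈ 4.041

4.041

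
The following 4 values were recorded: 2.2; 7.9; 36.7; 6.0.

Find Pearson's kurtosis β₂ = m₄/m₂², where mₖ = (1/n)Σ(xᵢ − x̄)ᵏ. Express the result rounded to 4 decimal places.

2.2782

x̄ = 13.2000
Σ(xᵢ − x̄)² = 753.1800 ⇒ m₂ = 188.29500
Σ(xᵢ − x̄)⁴ = 323097.4962 ⇒ m₄ = 80774.37405
m₂² = 35455.00703
β₂ = m₄/m₂² = 80774.37405 / 35455.00703 ≈ 2.2782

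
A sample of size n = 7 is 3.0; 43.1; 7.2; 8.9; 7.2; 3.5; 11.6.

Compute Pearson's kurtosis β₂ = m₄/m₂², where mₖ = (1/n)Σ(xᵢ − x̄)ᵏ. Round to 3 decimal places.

4.757

x̄ = 12.0714
Σ(xᵢ − x̄)² = 1176.2743 ⇒ m₂ = 168.03918
Σ(xᵢ − x̄)⁴ = 940327.4402 ⇒ m₄ = 134332.49145
m₂² = 28237.16725
β₂ = m₄/m₂² = 134332.49145 / 28237.16725 ≈ 4.757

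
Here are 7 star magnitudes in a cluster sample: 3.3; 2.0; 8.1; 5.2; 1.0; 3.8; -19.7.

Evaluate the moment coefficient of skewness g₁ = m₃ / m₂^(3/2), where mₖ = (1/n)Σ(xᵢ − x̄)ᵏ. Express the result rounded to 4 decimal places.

-1.7693

x̄ = (3.3 + 2.0 + 8.1 + 5.2 + 1.0 + 3.8 - 19.7) / 7 = 0.5286
deviations (xᵢ − x̄): 2.7714, 1.4714, 7.5714, 4.6714, 0.4714, 3.2714, -20.2286
Σ(xᵢ − x̄)² = 509.1143 ⇒ m₂ = 509.1143/7 = 72.73061
Σ(xᵢ − x̄)³ = -7681.8585 ⇒ m₃ = -7681.8585/7 = -1097.40836
m₂^(3/2) = 72.73061^(1.5) = 620.26299
g₁ = m₃ / m₂^(3/2) = -1097.40836 / 620.26299 ≈ -1.7693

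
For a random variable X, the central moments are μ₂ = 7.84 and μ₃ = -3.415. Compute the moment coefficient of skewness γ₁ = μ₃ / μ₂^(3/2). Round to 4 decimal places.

σ = √μ₂ = √7.84 = 2.80000
σ³ = μ₂^(3/2) = 21.95200
γ₁ = μ₃/σ³ = -3.415 / 21.95200 ≈ -0.1556

-0.1556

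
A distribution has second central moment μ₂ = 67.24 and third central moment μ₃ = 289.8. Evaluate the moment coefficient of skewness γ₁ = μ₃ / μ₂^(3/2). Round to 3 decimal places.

σ = √μ₂ = √67.24 = 8.20000
σ³ = μ₂^(3/2) = 551.36800
γ₁ = μ₃/σ³ = 289.8 / 551.36800 ≈ 0.526

0.526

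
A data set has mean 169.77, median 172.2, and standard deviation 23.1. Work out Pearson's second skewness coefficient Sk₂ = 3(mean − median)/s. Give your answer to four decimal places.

-0.3156

Sk₂ = 3(169.77 − 172.2) / 23.1 = 3 × -2.4300 / 23.1
    = -7.2900 / 23.1 ≈ -0.3156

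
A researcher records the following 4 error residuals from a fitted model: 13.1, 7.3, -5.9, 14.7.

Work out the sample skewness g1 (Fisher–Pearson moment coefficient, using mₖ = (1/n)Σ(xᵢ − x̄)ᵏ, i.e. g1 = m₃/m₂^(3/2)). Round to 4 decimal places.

x̄ = (13.1 + 7.3 - 5.9 + 14.7) / 4 = 7.3000
deviations (xᵢ − x̄): 5.8000, 0.0000, -13.2000, 7.4000
Σ(xᵢ − x̄)² = 262.6400 ⇒ m₂ = 262.6400/4 = 65.66000
Σ(xᵢ − x̄)³ = -1699.6320 ⇒ m₃ = -1699.6320/4 = -424.90800
m₂^(3/2) = 65.66000^(1.5) = 532.04862
g1 = m₃ / m₂^(3/2) = -424.90800 / 532.04862 ≈ -0.7986

-0.7986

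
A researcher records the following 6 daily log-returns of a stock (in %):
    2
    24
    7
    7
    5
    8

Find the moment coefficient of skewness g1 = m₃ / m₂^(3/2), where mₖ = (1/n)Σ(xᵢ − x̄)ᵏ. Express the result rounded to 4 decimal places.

x̄ = (2 + 24 + 7 + 7 + 5 + 8) / 6 = 8.8333
deviations (xᵢ − x̄): -6.8333, 15.1667, -1.8333, -1.8333, -3.8333, -0.8333
Σ(xᵢ − x̄)² = 298.8333 ⇒ m₂ = 298.8333/6 = 49.80556
Σ(xᵢ − x̄)³ = 3100.4444 ⇒ m₃ = 3100.4444/6 = 516.74074
m₂^(3/2) = 49.80556^(1.5) = 351.49300
g1 = m₃ / m₂^(3/2) = 516.74074 / 351.49300 ≈ 1.4701

1.4701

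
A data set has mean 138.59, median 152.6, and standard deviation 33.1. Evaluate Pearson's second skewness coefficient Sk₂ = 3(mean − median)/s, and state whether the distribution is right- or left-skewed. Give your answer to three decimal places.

Sk₂ = 3(138.59 − 152.6) / 33.1 = 3 × -14.0100 / 33.1
    = -42.0300 / 33.1 ≈ -1.270
Sk₂ < 0 ⇒ mean < median ⇒ left-skewed (negative skew).

-1.270, left-skewed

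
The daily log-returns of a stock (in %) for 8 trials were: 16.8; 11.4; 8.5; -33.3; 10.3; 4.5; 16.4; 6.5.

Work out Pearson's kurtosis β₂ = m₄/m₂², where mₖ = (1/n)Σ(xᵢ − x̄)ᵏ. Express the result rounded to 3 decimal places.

x̄ = 5.1375
Σ(xᵢ − x̄)² = 1819.7388 ⇒ m₂ = 227.46734
Σ(xᵢ − x̄)⁴ = 2219802.1344 ⇒ m₄ = 277475.26681
m₂² = 51741.39247
β₂ = m₄/m₂² = 277475.26681 / 51741.39247 ≈ 5.363

5.363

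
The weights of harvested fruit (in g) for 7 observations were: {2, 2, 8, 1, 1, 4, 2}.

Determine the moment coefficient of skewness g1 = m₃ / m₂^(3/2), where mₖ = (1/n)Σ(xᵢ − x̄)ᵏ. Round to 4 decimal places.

1.4522

x̄ = (2 + 2 + 8 + 1 + 1 + 4 + 2) / 7 = 2.8571
deviations (xᵢ − x̄): -0.8571, -0.8571, 5.1429, -1.8571, -1.8571, 1.1429, -0.8571
Σ(xᵢ − x̄)² = 36.8571 ⇒ m₂ = 36.8571/7 = 5.26531
Σ(xᵢ − x̄)³ = 122.8163 ⇒ m₃ = 122.8163/7 = 17.54519
m₂^(3/2) = 5.26531^(1.5) = 12.08191
g1 = m₃ / m₂^(3/2) = 17.54519 / 12.08191 ≈ 1.4522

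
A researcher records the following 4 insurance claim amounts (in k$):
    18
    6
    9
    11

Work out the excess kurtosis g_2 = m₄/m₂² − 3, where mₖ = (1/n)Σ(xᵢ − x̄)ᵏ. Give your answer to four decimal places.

-1.0000

x̄ = 11.0000
Σ(xᵢ − x̄)² = 78.0000 ⇒ m₂ = 19.50000
Σ(xᵢ − x̄)⁴ = 3042.0000 ⇒ m₄ = 760.50000
m₂² = 380.25000
g_2 = m₄/m₂² − 3 = 2.00000 − 3 ≈ -1.0000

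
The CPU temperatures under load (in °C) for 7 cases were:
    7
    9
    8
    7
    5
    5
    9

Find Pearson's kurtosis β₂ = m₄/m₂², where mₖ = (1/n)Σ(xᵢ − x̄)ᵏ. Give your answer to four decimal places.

x̄ = 7.1429
Σ(xᵢ − x̄)² = 16.8571 ⇒ m₂ = 2.40816
Σ(xᵢ − x̄)⁴ = 66.5015 ⇒ m₄ = 9.50021
m₂² = 5.79925
β₂ = m₄/m₂² = 9.50021 / 5.79925 ≈ 1.6382

1.6382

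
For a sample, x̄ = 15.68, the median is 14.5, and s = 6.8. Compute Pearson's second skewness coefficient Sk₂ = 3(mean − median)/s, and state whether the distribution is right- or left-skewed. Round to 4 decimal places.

0.5206, right-skewed

Sk₂ = 3(15.68 − 14.5) / 6.8 = 3 × 1.1800 / 6.8
    = 3.5400 / 6.8 ≈ 0.5206
Sk₂ > 0 ⇒ mean > median ⇒ right-skewed (positive skew).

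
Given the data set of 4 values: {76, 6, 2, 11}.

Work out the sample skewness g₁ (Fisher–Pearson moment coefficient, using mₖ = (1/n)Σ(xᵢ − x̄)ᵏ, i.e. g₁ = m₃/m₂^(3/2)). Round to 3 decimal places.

x̄ = (76 + 6 + 2 + 11) / 4 = 23.7500
deviations (xᵢ − x̄): 52.2500, -17.7500, -21.7500, -12.7500
Σ(xᵢ − x̄)² = 3680.7500 ⇒ m₂ = 3680.7500/4 = 920.18750
Σ(xᵢ − x̄)³ = 124691.6250 ⇒ m₃ = 124691.6250/4 = 31172.90625
m₂^(3/2) = 920.18750^(1.5) = 27913.51280
g₁ = m₃ / m₂^(3/2) = 31172.90625 / 27913.51280 ≈ 1.117

1.117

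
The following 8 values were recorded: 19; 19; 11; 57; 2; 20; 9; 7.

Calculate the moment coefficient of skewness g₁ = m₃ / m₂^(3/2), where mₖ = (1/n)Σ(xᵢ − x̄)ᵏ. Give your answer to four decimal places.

x̄ = (19 + 19 + 11 + 57 + 2 + 20 + 9 + 7) / 8 = 18.0000
deviations (xᵢ − x̄): 1.0000, 1.0000, -7.0000, 39.0000, -16.0000, 2.0000, -9.0000, -11.0000
Σ(xᵢ − x̄)² = 2034.0000 ⇒ m₂ = 2034.0000/8 = 254.25000
Σ(xᵢ − x̄)³ = 52830.0000 ⇒ m₃ = 52830.0000/8 = 6603.75000
m₂^(3/2) = 254.25000^(1.5) = 4054.07186
g₁ = m₃ / m₂^(3/2) = 6603.75000 / 4054.07186 ≈ 1.6289

1.6289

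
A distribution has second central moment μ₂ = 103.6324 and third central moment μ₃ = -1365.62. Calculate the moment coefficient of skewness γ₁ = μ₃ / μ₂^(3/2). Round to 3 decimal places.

σ = √μ₂ = √103.6324 = 10.18000
σ³ = μ₂^(3/2) = 1054.97783
γ₁ = μ₃/σ³ = -1365.62 / 1054.97783 ≈ -1.294

-1.294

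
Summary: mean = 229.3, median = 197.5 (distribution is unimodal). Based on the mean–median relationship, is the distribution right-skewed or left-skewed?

right-skewed

mean − median = 229.3 − 197.5 = 31.8
mean > median ⇒ the longer tail is on the right ⇒ right-skewed (positively skewed).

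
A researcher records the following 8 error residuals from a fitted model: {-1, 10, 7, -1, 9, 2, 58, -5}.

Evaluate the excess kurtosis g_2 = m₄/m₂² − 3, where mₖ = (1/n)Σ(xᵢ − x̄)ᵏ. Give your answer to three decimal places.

2.382

x̄ = 9.8750
Σ(xᵢ − x̄)² = 2844.8750 ⇒ m₂ = 355.60938
Σ(xᵢ − x̄)⁴ = 5444775.2129 ⇒ m₄ = 680596.90161
m₂² = 126458.02759
g_2 = m₄/m₂² − 3 = 5.38200 − 3 ≈ 2.382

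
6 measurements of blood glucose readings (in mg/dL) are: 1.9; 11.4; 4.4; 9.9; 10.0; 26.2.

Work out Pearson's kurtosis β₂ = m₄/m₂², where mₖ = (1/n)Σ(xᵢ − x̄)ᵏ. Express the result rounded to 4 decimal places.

3.0753

x̄ = 10.6333
Σ(xᵢ − x̄)² = 358.9733 ⇒ m₂ = 59.82889
Σ(xᵢ − x̄)⁴ = 66047.2667 ⇒ m₄ = 11007.87779
m₂² = 3579.49595
β₂ = m₄/m₂² = 11007.87779 / 3579.49595 ≈ 3.0753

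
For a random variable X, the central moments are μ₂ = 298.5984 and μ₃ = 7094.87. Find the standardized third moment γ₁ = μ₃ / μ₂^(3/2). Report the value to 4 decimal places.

1.3750

σ = √μ₂ = √298.5984 = 17.28000
σ³ = μ₂^(3/2) = 5159.78035
γ₁ = μ₃/σ³ = 7094.87 / 5159.78035 ≈ 1.3750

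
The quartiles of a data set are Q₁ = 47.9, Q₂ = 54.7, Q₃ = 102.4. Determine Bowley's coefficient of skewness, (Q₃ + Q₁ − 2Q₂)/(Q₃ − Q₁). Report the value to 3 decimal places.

numerator: Q₃ + Q₁ − 2Q₂ = 102.4 + 47.9 − 2×54.7 = 40.9000
denominator: Q₃ − Q₁ = 102.4 − 47.9 = 54.5000
Bowley skewness = 40.9000 / 54.5000 ≈ 0.750

0.750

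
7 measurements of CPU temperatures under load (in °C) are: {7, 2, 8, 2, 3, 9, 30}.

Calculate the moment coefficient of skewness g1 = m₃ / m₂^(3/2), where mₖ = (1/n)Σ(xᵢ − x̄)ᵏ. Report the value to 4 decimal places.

1.6782

x̄ = (7 + 2 + 8 + 2 + 3 + 9 + 30) / 7 = 8.7143
deviations (xᵢ − x̄): -1.7143, -6.7143, -0.7143, -6.7143, -5.7143, 0.2857, 21.2857
Σ(xᵢ − x̄)² = 579.4286 ⇒ m₂ = 579.4286/7 = 82.77551
Σ(xᵢ − x̄)³ = 8846.8163 ⇒ m₃ = 8846.8163/7 = 1263.83090
m₂^(3/2) = 82.77551^(1.5) = 753.10026
g1 = m₃ / m₂^(3/2) = 1263.83090 / 753.10026 ≈ 1.6782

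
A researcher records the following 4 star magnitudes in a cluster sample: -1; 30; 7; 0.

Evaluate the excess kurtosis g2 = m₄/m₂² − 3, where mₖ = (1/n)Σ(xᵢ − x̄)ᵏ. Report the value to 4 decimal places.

x̄ = 9.0000
Σ(xᵢ − x̄)² = 626.0000 ⇒ m₂ = 156.50000
Σ(xᵢ − x̄)⁴ = 211058.0000 ⇒ m₄ = 52764.50000
m₂² = 24492.25000
g2 = m₄/m₂² − 3 = 2.15433 − 3 ≈ -0.8457

-0.8457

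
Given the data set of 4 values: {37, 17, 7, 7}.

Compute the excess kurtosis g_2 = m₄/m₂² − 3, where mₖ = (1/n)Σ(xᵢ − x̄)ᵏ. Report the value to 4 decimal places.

x̄ = 17.0000
Σ(xᵢ − x̄)² = 600.0000 ⇒ m₂ = 150.00000
Σ(xᵢ − x̄)⁴ = 180000.0000 ⇒ m₄ = 45000.00000
m₂² = 22500.00000
g_2 = m₄/m₂² − 3 = 2.00000 − 3 ≈ -1.0000

-1.0000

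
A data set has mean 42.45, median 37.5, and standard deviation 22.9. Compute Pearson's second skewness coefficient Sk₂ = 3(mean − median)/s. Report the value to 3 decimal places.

Sk₂ = 3(42.45 − 37.5) / 22.9 = 3 × 4.9500 / 22.9
    = 14.8500 / 22.9 ≈ 0.648

0.648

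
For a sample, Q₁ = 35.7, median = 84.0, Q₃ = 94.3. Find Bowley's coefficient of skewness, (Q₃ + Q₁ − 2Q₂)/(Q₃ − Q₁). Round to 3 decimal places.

-0.648

numerator: Q₃ + Q₁ − 2Q₂ = 94.3 + 35.7 − 2×84.0 = -38.0000
denominator: Q₃ − Q₁ = 94.3 − 35.7 = 58.6000
Bowley skewness = -38.0000 / 58.6000 ≈ -0.648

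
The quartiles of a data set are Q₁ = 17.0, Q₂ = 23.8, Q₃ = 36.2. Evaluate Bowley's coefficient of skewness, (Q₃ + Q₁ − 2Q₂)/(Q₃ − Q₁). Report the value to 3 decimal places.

numerator: Q₃ + Q₁ − 2Q₂ = 36.2 + 17.0 − 2×23.8 = 5.6000
denominator: Q₃ − Q₁ = 36.2 − 17.0 = 19.2000
Bowley skewness = 5.6000 / 19.2000 ≈ 0.292

0.292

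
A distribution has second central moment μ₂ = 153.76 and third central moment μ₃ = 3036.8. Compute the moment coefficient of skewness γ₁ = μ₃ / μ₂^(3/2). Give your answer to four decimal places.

σ = √μ₂ = √153.76 = 12.40000
σ³ = μ₂^(3/2) = 1906.62400
γ₁ = μ₃/σ³ = 3036.8 / 1906.62400 ≈ 1.5928

1.5928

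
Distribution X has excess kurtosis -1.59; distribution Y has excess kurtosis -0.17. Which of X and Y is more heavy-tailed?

Higher excess kurtosis ⇒ heavier tails relative to the normal distribution.
-1.59 vs -0.17: the larger is -0.17, so Y has heavier tails.

Y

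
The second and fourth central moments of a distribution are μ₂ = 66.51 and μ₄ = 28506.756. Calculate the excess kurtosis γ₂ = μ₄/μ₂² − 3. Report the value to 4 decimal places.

μ₂² = 66.51² = 4423.58010
μ₄/μ₂² = 28506.756 / 4423.58010 = 6.44427
γ₂ = 6.44427 − 3 ≈ 3.4443

3.4443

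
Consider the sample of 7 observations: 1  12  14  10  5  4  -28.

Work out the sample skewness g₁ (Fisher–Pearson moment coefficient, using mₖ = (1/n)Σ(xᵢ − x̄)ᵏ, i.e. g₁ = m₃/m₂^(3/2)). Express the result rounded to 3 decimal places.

-1.604

x̄ = (1 + 12 + 14 + 10 + 5 + 4 - 28) / 7 = 2.5714
deviations (xᵢ − x̄): -1.5714, 9.4286, 11.4286, 7.4286, 2.4286, 1.4286, -30.5714
Σ(xᵢ − x̄)² = 1219.7143 ⇒ m₂ = 1219.7143/7 = 174.24490
Σ(xᵢ − x̄)³ = -25818.2449 ⇒ m₃ = -25818.2449/7 = -3688.32070
m₂^(3/2) = 174.24490^(1.5) = 2300.06498
g₁ = m₃ / m₂^(3/2) = -3688.32070 / 2300.06498 ≈ -1.604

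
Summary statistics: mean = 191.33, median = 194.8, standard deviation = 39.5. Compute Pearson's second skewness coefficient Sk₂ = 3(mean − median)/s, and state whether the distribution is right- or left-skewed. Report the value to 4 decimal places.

-0.2635, left-skewed

Sk₂ = 3(191.33 − 194.8) / 39.5 = 3 × -3.4700 / 39.5
    = -10.4100 / 39.5 ≈ -0.2635
Sk₂ < 0 ⇒ mean < median ⇒ left-skewed (negative skew).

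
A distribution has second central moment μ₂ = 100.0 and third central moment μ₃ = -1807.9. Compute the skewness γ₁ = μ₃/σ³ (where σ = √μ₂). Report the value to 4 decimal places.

-1.8079

σ = √μ₂ = √100.0 = 10.00000
σ³ = μ₂^(3/2) = 1000.00000
γ₁ = μ₃/σ³ = -1807.9 / 1000.00000 ≈ -1.8079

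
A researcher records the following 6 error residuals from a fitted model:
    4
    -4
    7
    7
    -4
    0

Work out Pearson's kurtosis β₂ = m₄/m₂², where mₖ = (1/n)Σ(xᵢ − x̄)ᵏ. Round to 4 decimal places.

x̄ = 1.6667
Σ(xᵢ − x̄)² = 129.3333 ⇒ m₂ = 21.55556
Σ(xᵢ − x̄)⁴ = 3717.7778 ⇒ m₄ = 619.62963
m₂² = 464.64198
β₂ = m₄/m₂² = 619.62963 / 464.64198 ≈ 1.3336

1.3336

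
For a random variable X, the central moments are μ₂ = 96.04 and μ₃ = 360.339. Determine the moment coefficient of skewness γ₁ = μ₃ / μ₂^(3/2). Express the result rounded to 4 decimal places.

σ = √μ₂ = √96.04 = 9.80000
σ³ = μ₂^(3/2) = 941.19200
γ₁ = μ₃/σ³ = 360.339 / 941.19200 ≈ 0.3829

0.3829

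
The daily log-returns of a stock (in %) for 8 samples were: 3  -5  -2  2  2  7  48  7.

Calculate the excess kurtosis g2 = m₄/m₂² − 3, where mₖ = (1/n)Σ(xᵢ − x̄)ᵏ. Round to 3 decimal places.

2.503

x̄ = 7.7500
Σ(xᵢ − x̄)² = 1967.5000 ⇒ m₂ = 245.93750
Σ(xᵢ − x̄)⁴ = 2662761.9063 ⇒ m₄ = 332845.23828
m₂² = 60485.25391
g2 = m₄/m₂² − 3 = 5.50292 − 3 ≈ 2.503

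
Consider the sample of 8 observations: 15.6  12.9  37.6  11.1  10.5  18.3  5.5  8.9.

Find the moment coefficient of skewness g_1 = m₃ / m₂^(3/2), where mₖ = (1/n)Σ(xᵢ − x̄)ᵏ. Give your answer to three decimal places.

1.599

x̄ = (15.6 + 12.9 + 37.6 + 11.1 + 10.5 + 18.3 + 5.5 + 8.9) / 8 = 15.0500
deviations (xᵢ − x̄): 0.5500, -2.1500, 22.5500, -3.9500, -4.5500, 3.2500, -9.5500, -6.1500
Σ(xᵢ − x̄)² = 689.3200 ⇒ m₂ = 689.3200/8 = 86.16500
Σ(xᵢ − x̄)³ = 10231.8690 ⇒ m₃ = 10231.8690/8 = 1278.98363
m₂^(3/2) = 86.16500^(1.5) = 799.82751
g_1 = m₃ / m₂^(3/2) = 1278.98363 / 799.82751 ≈ 1.599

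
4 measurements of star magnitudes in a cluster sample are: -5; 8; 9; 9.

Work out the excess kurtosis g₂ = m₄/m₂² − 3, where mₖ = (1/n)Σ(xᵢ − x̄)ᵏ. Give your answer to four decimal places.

x̄ = 5.2500
Σ(xᵢ − x̄)² = 140.7500 ⇒ m₂ = 35.18750
Σ(xᵢ − x̄)⁴ = 11490.8281 ⇒ m₄ = 2872.70703
m₂² = 1238.16016
g₂ = m₄/m₂² − 3 = 2.32014 − 3 ≈ -0.6799

-0.6799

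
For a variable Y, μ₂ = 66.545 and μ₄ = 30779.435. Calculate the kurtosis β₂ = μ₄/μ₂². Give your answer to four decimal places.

μ₂² = 66.545² = 4428.23703
μ₄/μ₂² = 30779.435 / 4428.23703 = 6.95072
β₂ ≈ 6.9507

6.9507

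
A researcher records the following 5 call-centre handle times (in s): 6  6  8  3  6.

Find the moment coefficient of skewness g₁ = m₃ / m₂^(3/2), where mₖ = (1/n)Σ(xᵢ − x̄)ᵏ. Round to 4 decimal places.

x̄ = (6 + 6 + 8 + 3 + 6) / 5 = 5.8000
deviations (xᵢ − x̄): 0.2000, 0.2000, 2.2000, -2.8000, 0.2000
Σ(xᵢ − x̄)² = 12.8000 ⇒ m₂ = 12.8000/5 = 2.56000
Σ(xᵢ − x̄)³ = -11.2800 ⇒ m₃ = -11.2800/5 = -2.25600
m₂^(3/2) = 2.56000^(1.5) = 4.09600
g₁ = m₃ / m₂^(3/2) = -2.25600 / 4.09600 ≈ -0.5508

-0.5508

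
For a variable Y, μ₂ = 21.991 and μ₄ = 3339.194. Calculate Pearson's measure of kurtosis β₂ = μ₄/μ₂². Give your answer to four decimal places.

6.9048

μ₂² = 21.991² = 483.60408
μ₄/μ₂² = 3339.194 / 483.60408 = 6.90481
β₂ ≈ 6.9048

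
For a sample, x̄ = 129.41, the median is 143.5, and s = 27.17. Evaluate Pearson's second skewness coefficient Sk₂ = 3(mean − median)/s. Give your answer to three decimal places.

Sk₂ = 3(129.41 − 143.5) / 27.17 = 3 × -14.0900 / 27.17
    = -42.2700 / 27.17 ≈ -1.556

-1.556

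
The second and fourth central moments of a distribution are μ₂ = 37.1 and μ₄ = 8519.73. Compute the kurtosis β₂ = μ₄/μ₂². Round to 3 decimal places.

6.190

μ₂² = 37.1² = 1376.41000
μ₄/μ₂² = 8519.73 / 1376.41000 = 6.18982
β₂ ≈ 6.190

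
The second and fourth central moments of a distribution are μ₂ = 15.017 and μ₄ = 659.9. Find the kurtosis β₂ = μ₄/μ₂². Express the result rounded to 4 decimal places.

2.9263

μ₂² = 15.017² = 225.51029
μ₄/μ₂² = 659.9 / 225.51029 = 2.92625
β₂ ≈ 2.9263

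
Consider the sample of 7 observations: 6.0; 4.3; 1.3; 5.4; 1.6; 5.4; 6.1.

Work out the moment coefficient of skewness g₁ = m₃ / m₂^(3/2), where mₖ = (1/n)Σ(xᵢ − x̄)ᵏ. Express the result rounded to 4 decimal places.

x̄ = (6.0 + 4.3 + 1.3 + 5.4 + 1.6 + 5.4 + 6.1) / 7 = 4.3000
deviations (xᵢ − x̄): 1.7000, 0.0000, -3.0000, 1.1000, -2.7000, 1.1000, 1.8000
Σ(xᵢ − x̄)² = 24.8400 ⇒ m₂ = 24.8400/7 = 3.54857
Σ(xᵢ − x̄)³ = -33.2760 ⇒ m₃ = -33.2760/7 = -4.75371
m₂^(3/2) = 3.54857^(1.5) = 6.68468
g₁ = m₃ / m₂^(3/2) = -4.75371 / 6.68468 ≈ -0.7111

-0.7111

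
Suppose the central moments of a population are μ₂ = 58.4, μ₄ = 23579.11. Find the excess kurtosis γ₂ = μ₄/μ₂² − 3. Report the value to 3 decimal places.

3.914

μ₂² = 58.4² = 3410.56000
μ₄/μ₂² = 23579.11 / 3410.56000 = 6.91356
γ₂ = 6.91356 − 3 ≈ 3.914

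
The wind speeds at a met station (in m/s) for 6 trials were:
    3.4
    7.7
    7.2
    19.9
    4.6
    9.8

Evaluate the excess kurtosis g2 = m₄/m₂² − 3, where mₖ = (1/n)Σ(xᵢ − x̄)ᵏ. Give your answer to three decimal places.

x̄ = 8.7667
Σ(xᵢ − x̄)² = 174.7733 ⇒ m₂ = 29.12889
Σ(xᵢ − x̄)⁴ = 16503.2491 ⇒ m₄ = 2750.54152
m₂² = 848.49217
g2 = m₄/m₂² − 3 = 3.24168 − 3 ≈ 0.242

0.242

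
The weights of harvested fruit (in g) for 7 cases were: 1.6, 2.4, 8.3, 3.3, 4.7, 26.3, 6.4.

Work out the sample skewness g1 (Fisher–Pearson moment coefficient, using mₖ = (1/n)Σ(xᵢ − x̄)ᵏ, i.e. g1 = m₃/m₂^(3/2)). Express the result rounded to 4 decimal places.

x̄ = (1.6 + 2.4 + 8.3 + 3.3 + 4.7 + 26.3 + 6.4) / 7 = 7.5714
deviations (xᵢ − x̄): -5.9714, -5.1714, 0.7286, -4.2714, -2.8714, 18.7286, -1.1714
Σ(xᵢ − x̄)² = 441.5543 ⇒ m₂ = 441.5543/7 = 63.07918
Σ(xᵢ − x̄)³ = 6115.1617 ⇒ m₃ = 6115.1617/7 = 873.59452
m₂^(3/2) = 63.07918^(1.5) = 500.99005
g1 = m₃ / m₂^(3/2) = 873.59452 / 500.99005 ≈ 1.7437

1.7437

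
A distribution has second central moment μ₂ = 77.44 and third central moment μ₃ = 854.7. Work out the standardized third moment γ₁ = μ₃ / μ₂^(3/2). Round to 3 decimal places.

1.254

σ = √μ₂ = √77.44 = 8.80000
σ³ = μ₂^(3/2) = 681.47200
γ₁ = μ₃/σ³ = 854.7 / 681.47200 ≈ 1.254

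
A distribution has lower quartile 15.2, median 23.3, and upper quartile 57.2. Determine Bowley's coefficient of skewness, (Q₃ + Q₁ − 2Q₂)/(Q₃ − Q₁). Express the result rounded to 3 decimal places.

numerator: Q₃ + Q₁ − 2Q₂ = 57.2 + 15.2 − 2×23.3 = 25.8000
denominator: Q₃ − Q₁ = 57.2 − 15.2 = 42.0000
Bowley skewness = 25.8000 / 42.0000 ≈ 0.614

0.614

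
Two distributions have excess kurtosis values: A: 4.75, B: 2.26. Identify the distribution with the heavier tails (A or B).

Higher excess kurtosis ⇒ heavier tails relative to the normal distribution.
4.75 vs 2.26: the larger is 4.75, so A has heavier tails.

A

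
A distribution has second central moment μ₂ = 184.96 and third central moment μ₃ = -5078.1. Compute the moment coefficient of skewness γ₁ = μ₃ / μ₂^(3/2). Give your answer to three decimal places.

-2.019

σ = √μ₂ = √184.96 = 13.60000
σ³ = μ₂^(3/2) = 2515.45600
γ₁ = μ₃/σ³ = -5078.1 / 2515.45600 ≈ -2.019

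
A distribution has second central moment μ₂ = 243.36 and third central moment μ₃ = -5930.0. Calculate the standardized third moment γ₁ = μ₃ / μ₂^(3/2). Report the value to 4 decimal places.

-1.5620

σ = √μ₂ = √243.36 = 15.60000
σ³ = μ₂^(3/2) = 3796.41600
γ₁ = μ₃/σ³ = -5930.0 / 3796.41600 ≈ -1.5620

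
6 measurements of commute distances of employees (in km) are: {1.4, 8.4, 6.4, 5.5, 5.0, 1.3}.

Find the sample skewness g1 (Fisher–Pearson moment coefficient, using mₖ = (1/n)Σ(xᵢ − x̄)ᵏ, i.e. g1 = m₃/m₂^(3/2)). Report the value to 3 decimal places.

x̄ = (1.4 + 8.4 + 6.4 + 5.5 + 5.0 + 1.3) / 6 = 4.6667
deviations (xᵢ − x̄): -3.2667, 3.7333, 1.7333, 0.8333, 0.3333, -3.3667
Σ(xᵢ − x̄)² = 39.7533 ⇒ m₂ = 39.7533/6 = 6.62556
Σ(xᵢ − x̄)³ = -15.1604 ⇒ m₃ = -15.1604/6 = -2.52674
m₂^(3/2) = 6.62556^(1.5) = 17.05428
g1 = m₃ / m₂^(3/2) = -2.52674 / 17.05428 ≈ -0.148

-0.148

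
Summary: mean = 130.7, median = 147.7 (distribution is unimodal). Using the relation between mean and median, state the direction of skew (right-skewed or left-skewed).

left-skewed

mean − median = 130.7 − 147.7 = -17.0
mean < median ⇒ the longer tail is on the left ⇒ left-skewed (negatively skewed).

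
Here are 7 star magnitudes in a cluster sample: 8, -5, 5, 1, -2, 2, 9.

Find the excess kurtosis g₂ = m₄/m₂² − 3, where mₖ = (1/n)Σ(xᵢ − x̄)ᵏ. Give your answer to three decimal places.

x̄ = 2.5714
Σ(xᵢ − x̄)² = 157.7143 ⇒ m₂ = 22.53061
Σ(xᵢ − x̄)⁴ = 6340.3732 ⇒ m₄ = 905.76760
m₂² = 507.62849
g₂ = m₄/m₂² − 3 = 1.78431 − 3 ≈ -1.216

-1.216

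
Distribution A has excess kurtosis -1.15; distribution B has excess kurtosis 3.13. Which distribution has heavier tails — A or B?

B

Higher excess kurtosis ⇒ heavier tails relative to the normal distribution.
-1.15 vs 3.13: the larger is 3.13, so B has heavier tails. (B is leptokurtic — heavier-than-normal tails; the other is platykurtic.)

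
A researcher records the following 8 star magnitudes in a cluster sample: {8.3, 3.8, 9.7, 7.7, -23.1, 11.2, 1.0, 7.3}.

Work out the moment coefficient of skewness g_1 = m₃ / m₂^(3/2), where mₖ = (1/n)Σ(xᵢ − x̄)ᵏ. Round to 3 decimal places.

x̄ = (8.3 + 3.8 + 9.7 + 7.7 - 23.1 + 11.2 + 1.0 + 7.3) / 8 = 3.2375
deviations (xᵢ − x̄): 5.0625, 0.5625, 6.4625, 4.4625, -26.3375, 7.9625, -2.2375, 4.0625
Σ(xᵢ − x̄)² = 866.1988 ⇒ m₂ = 866.1988/8 = 108.27484
Σ(xᵢ − x̄)³ = -17220.0048 ⇒ m₃ = -17220.0048/8 = -2152.50060
m₂^(3/2) = 108.27484^(1.5) = 1126.65604
g_1 = m₃ / m₂^(3/2) = -2152.50060 / 1126.65604 ≈ -1.911

-1.911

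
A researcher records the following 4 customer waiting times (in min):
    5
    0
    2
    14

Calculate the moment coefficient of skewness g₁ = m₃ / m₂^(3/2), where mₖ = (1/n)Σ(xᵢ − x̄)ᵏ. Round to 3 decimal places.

x̄ = (5 + 0 + 2 + 14) / 4 = 5.2500
deviations (xᵢ − x̄): -0.2500, -5.2500, -3.2500, 8.7500
Σ(xᵢ − x̄)² = 114.7500 ⇒ m₂ = 114.7500/4 = 28.68750
Σ(xᵢ − x̄)³ = 490.8750 ⇒ m₃ = 490.8750/4 = 122.71875
m₂^(3/2) = 28.68750^(1.5) = 153.65230
g₁ = m₃ / m₂^(3/2) = 122.71875 / 153.65230 ≈ 0.799

0.799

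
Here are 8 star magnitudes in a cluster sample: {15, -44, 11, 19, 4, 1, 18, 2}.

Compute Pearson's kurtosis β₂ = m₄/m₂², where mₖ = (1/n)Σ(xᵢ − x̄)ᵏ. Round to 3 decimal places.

x̄ = 3.2500
Σ(xᵢ − x̄)² = 2903.5000 ⇒ m₂ = 362.93750
Σ(xᵢ − x̄)⁴ = 5115900.9063 ⇒ m₄ = 639487.61328
m₂² = 131723.62891
β₂ = m₄/m₂² = 639487.61328 / 131723.62891 ≈ 4.855

4.855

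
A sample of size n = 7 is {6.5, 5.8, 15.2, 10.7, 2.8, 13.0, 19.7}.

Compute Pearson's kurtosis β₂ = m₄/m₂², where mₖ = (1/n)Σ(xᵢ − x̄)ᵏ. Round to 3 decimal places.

1.885

x̄ = 10.5286
Σ(xᵢ − x̄)² = 210.3943 ⇒ m₂ = 30.05633
Σ(xᵢ − x̄)⁴ = 11919.9745 ⇒ m₄ = 1702.85349
m₂² = 903.38276
β₂ = m₄/m₂² = 1702.85349 / 903.38276 ≈ 1.885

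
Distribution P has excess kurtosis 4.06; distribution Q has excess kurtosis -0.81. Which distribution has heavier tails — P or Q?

Higher excess kurtosis ⇒ heavier tails relative to the normal distribution.
4.06 vs -0.81: the larger is 4.06, so P has heavier tails. (P is leptokurtic — heavier-than-normal tails; the other is platykurtic.)

P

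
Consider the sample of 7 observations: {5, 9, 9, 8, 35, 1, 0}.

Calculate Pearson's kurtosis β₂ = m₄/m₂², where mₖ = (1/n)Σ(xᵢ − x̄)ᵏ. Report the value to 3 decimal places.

x̄ = 9.5714
Σ(xᵢ − x̄)² = 835.7143 ⇒ m₂ = 119.38776
Σ(xᵢ − x̄)⁴ = 432340.9854 ⇒ m₄ = 61762.99792
m₂² = 14253.43607
β₂ = m₄/m₂² = 61762.99792 / 14253.43607 ≈ 4.333

4.333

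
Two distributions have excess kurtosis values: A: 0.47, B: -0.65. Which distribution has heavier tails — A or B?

A

Higher excess kurtosis ⇒ heavier tails relative to the normal distribution.
0.47 vs -0.65: the larger is 0.47, so A has heavier tails. (A is leptokurtic — heavier-than-normal tails; the other is platykurtic.)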